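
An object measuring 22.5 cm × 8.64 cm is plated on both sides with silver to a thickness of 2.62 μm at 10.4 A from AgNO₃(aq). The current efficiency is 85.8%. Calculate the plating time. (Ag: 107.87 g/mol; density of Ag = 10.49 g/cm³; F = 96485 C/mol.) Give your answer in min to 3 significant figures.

Plated area = 2 × 22.5 × 8.64 = 388.8 cm²
Volume = 388.8 × 2.62×10⁻⁴ cm = 0.1019 cm³
m(Ag) = 0.1019 × 10.49 = 1.069 g
n(Ag) = 1.069 / 107.87 = 0.009910 mol; n(e⁻) = 0.009910 mol
Q = 0.009910 × 96485 / 0.858 = 1114 C
t = 1114 / 10.4 = 107.1 s = 1.79 min

1.79 min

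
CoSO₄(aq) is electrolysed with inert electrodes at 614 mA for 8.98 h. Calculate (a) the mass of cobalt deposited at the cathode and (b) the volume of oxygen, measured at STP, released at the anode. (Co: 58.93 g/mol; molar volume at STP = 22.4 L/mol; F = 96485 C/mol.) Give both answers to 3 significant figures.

6.06 g Co; 1.15 L O₂

Q = 0.614 × 32328 = 19850 C; n(e⁻) = 19850 / 96485 = 0.2057 mol
Cathode: Co²⁺ + 2e⁻ → Co → n(Co) = 0.2057/2 = 0.1029 mol → 6.06 g
Anode: 2H₂O → O₂ + 4H⁺ + 4e⁻ → n(O₂) = 0.2057/4 = 0.05143 mol → 1.15 L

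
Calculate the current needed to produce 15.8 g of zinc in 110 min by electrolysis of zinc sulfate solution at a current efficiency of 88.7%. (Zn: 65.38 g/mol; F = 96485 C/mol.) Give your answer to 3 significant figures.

7.97 A

n(Zn) = 15.8 / 65.38 = 0.2417 mol
Zn²⁺ + 2e⁻ → Zn, so n(e⁻) = 2 × 0.2417 = 0.4834 mol
Q = 0.4834 × 96485 / 0.887 = 52580 C
I = Q / t = 52580 / 6600 s = 7.97 A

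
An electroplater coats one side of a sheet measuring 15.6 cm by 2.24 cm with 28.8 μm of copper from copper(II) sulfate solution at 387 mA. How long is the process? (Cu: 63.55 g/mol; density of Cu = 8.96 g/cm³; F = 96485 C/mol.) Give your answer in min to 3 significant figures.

Plated area = 15.6 × 2.24 = 34.94 cm²
Volume = 34.94 × 28.8×10⁻⁴ cm = 0.1006 cm³
m(Cu) = 0.1006 × 8.96 = 0.9014 g
n(Cu) = 0.9014 / 63.55 = 0.01418 mol; n(e⁻) = 2 × 0.01418 = 0.02836 mol
Q = 0.02836 × 96485 = 2736 C
t = 2736 / 0.387 = 7070 s = 118 min

118 min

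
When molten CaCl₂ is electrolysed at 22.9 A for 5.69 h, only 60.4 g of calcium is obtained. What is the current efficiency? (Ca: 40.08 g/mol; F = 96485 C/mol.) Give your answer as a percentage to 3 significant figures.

62.0%

Q = 22.9 × 20484 = 4.691×10^5 C
n(e⁻) = 4.691×10^5 / 96485 = 4.862 mol
Ca²⁺ + 2e⁻ → Ca, so theoretical n(Ca) = 2.431 mol → 97.43 g
Efficiency = 60.4 / 97.43 = 0.6199 = 62.0%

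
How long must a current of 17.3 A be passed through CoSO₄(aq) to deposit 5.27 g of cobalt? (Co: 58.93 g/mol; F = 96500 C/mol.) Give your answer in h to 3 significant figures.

0.277 h

n(Co) = 5.27 / 58.93 = 0.08943 mol
Co²⁺ + 2e⁻ → Co, so n(e⁻) = 2 × 0.08943 = 0.1789 mol
Q = 0.1789 × 96500 = 17260 C
t = Q / I = 17260 / 17.3 = 997.7 s = 0.277 h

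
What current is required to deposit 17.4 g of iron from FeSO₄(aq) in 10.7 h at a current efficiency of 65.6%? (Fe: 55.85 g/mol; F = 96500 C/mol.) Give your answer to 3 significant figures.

2.38 A

n(Fe) = 17.4 / 55.85 = 0.3115 mol
Fe²⁺ + 2e⁻ → Fe, so n(e⁻) = 2 × 0.3115 = 0.6230 mol
Q = 0.6230 × 96500 / 0.656 = 91650 C
I = Q / t = 91650 / 38520 s = 2.38 A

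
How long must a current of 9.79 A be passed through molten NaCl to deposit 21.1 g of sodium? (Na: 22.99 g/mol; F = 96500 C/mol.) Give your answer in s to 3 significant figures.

9050 s

n(Na) = 21.1 / 22.99 = 0.9178 mol
Na⁺ + e⁻ → Na, so n(e⁻) = 0.9178 mol
Q = 0.9178 × 96500 = 88570 C
t = Q / I = 88570 / 9.79 = 9047 s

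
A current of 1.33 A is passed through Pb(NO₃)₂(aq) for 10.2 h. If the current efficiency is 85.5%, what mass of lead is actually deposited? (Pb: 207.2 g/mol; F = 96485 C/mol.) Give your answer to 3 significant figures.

Q = 1.33 × 36720 = 48840 C
n(e⁻) = 48840 / 96485 = 0.5062 mol
Pb²⁺ + 2e⁻ → Pb, so theoretical m(Pb) = 0.2531 × 207.2 = 52.44 g
Actual mass = 85.5% × 52.44 = 44.8 g

44.8 g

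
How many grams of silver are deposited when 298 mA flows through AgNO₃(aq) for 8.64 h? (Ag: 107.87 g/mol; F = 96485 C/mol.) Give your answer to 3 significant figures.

10.4 g

Q = 0.298 A × 31104 s = 9269 C
n(e⁻) = 9269 / 96485 = 0.09607 mol
Ag⁺ + e⁻ → Ag, so n(Ag) = 0.09607 mol
m = 0.09607 × 107.87 = 10.4 g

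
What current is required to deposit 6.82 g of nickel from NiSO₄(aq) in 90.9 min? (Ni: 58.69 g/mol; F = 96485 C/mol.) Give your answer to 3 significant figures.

4.11 A

n(Ni) = 6.82 / 58.69 = 0.1162 mol
Ni²⁺ + 2e⁻ → Ni, so n(e⁻) = 2 × 0.1162 = 0.2324 mol
Q = 0.2324 × 96485 = 22420 C
I = Q / t = 22420 / 5454 s = 4.11 A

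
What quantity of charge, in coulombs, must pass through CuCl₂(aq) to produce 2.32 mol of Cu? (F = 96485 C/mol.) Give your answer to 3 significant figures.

Cu²⁺ + 2e⁻ → Cu, so n(e⁻) = 2 × 2.32 = 4.640 mol
Q = 4.640 × 96485 = 4.477×10^5 C

4.48×10^5 C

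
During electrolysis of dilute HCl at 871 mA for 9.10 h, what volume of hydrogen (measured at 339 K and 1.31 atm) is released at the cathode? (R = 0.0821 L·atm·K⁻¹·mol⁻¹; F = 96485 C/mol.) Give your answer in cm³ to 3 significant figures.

3140 cm³

Charge passed = 0.871 × 32760 = 28530 C
n(e⁻) = 28530 / 96485 = 0.2957 mol
2H⁺ + 2e⁻ → H₂, so n(H₂) = 0.2957 / 2 = 0.1479 mol
V = nRT/P = 0.1479 × 0.0821 × 339 / 1.31 = 3.142 L
= 3140 cm³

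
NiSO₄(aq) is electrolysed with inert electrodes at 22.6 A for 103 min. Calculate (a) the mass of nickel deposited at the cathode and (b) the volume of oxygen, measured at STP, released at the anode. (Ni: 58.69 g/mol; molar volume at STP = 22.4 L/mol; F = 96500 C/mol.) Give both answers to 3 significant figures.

42.5 g Ni; 8.11 L O₂

Q = 22.6 × 6180 = 1.397×10^5 C; n(e⁻) = 1.397×10^5 / 96500 = 1.448 mol
Cathode: Ni²⁺ + 2e⁻ → Ni → n(Ni) = 1.448/2 = 0.7240 mol → 42.5 g
Anode: 2H₂O → O₂ + 4H⁺ + 4e⁻ → n(O₂) = 1.448/4 = 0.3620 mol → 8.11 L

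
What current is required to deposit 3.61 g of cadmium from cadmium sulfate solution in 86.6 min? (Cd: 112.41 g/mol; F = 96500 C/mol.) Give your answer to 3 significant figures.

1.19 A

n(Cd) = 3.61 / 112.41 = 0.03211 mol
Cd²⁺ + 2e⁻ → Cd, so n(e⁻) = 2 × 0.03211 = 0.06422 mol
Q = 0.06422 × 96500 = 6197 C
I = Q / t = 6197 / 5196 s = 1.19 A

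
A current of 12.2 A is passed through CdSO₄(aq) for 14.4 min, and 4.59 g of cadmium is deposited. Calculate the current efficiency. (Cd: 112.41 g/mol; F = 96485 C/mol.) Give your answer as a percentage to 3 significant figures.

Q = 12.2 × 864 = 10540 C
n(e⁻) = 10540 / 96485 = 0.1092 mol
Cd²⁺ + 2e⁻ → Cd, so theoretical n(Cd) = 0.05460 mol → 6.138 g
Efficiency = 4.59 / 6.138 = 0.7478 = 74.8%

74.8%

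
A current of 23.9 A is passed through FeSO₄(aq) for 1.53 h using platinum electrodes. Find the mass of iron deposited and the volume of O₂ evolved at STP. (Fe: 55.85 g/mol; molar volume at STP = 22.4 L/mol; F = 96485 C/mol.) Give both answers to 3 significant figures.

38.1 g Fe; 7.64 L O₂

Q = 23.9 × 5508 = 1.316×10^5 C; n(e⁻) = 1.316×10^5 / 96485 = 1.364 mol
Cathode: Fe²⁺ + 2e⁻ → Fe → n(Fe) = 1.364/2 = 0.6820 mol → 38.1 g
Anode: 2H₂O → O₂ + 4H⁺ + 4e⁻ → n(O₂) = 1.364/4 = 0.3410 mol → 7.64 L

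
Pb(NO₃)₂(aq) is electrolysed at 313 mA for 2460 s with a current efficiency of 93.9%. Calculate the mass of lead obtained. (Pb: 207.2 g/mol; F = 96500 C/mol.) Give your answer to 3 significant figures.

Q = 0.313 × 2460 = 770.0 C
n(e⁻) = 770.0 / 96500 = 0.007979 mol
Pb²⁺ + 2e⁻ → Pb, so theoretical m(Pb) = 0.003990 × 207.2 = 0.8267 g
Actual mass = 93.9% × 0.8267 = 0.776 g

0.776 g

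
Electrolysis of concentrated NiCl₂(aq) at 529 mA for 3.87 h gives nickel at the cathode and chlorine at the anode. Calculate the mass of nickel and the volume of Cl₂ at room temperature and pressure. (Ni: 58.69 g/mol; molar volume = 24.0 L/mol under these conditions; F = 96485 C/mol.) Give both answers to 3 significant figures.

2.24 g Ni; 0.917 L Cl₂

Q = 0.529 × 13932 = 7370 C; n(e⁻) = 7370 / 96485 = 0.07638 mol
Cathode: Ni²⁺ + 2e⁻ → Ni → n(Ni) = 0.07638/2 = 0.03819 mol → 2.24 g
Anode: 2Cl⁻ → Cl₂ + 2e⁻ → n(Cl₂) = 0.07638/2 = 0.03819 mol → 0.917 L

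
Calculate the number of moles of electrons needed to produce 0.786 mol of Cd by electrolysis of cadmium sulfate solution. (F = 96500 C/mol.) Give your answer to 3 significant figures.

1.57 mol

Cd²⁺ + 2e⁻ → Cd, so n(e⁻) = 2 × 0.786 = 1.572 mol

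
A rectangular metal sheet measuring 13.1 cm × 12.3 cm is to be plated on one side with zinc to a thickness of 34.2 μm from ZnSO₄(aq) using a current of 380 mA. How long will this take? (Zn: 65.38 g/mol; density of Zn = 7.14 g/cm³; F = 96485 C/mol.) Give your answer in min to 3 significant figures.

509 min

Plated area = 13.1 × 12.3 = 161.1 cm²
Volume = 161.1 × 34.2×10⁻⁴ cm = 0.5510 cm³
m(Zn) = 0.5510 × 7.14 = 3.934 g
n(Zn) = 3.934 / 65.38 = 0.06017 mol; n(e⁻) = 2 × 0.06017 = 0.1203 mol
Q = 0.1203 × 96485 = 11610 C
t = 11610 / 0.380 = 30550 s = 509 min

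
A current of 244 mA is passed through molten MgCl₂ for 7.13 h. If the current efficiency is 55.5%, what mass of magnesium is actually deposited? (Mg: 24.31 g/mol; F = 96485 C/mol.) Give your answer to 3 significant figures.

Q = 0.244 × 25668 = 6263 C
n(e⁻) = 6263 / 96485 = 0.06491 mol
Mg²⁺ + 2e⁻ → Mg, so theoretical m(Mg) = 0.03246 × 24.31 = 0.7891 g
Actual mass = 55.5% × 0.7891 = 0.438 g

0.438 g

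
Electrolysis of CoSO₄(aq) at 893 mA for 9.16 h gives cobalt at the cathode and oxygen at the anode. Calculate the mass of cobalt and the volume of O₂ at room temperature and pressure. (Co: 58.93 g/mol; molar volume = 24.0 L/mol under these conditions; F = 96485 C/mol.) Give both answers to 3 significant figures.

8.99 g Co; 1.83 L O₂

Q = 0.893 × 32976 = 29450 C; n(e⁻) = 29450 / 96485 = 0.3052 mol
Cathode: Co²⁺ + 2e⁻ → Co → n(Co) = 0.3052/2 = 0.1526 mol → 8.99 g
Anode: 2H₂O → O₂ + 4H⁺ + 4e⁻ → n(O₂) = 0.3052/4 = 0.07630 mol → 1.83 L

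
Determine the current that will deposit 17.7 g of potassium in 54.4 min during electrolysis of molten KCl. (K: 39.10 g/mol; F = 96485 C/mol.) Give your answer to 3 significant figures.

n(K) = 17.7 / 39.10 = 0.4527 mol
K⁺ + e⁻ → K, so n(e⁻) = 0.4527 mol
Q = 0.4527 × 96485 = 43680 C
I = Q / t = 43680 / 3264 s = 13.4 A

13.4 A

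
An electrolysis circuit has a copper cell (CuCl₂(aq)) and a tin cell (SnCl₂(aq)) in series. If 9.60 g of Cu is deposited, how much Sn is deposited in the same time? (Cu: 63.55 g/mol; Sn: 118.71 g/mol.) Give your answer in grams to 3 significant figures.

17.9 g

n(Cu) = 9.60 / 63.55 = 0.1511 mol
Cu²⁺ + 2e⁻ → Cu, so n(e⁻) = 2 × 0.1511 = 0.3022 mol
Since the cells are in series, n(e⁻) in the Sn cell is also 0.3022 mol.
Sn²⁺ + 2e⁻ → Sn, so n(Sn) = 0.3022 / 2 = 0.1511 mol
m(Sn) = 0.1511 × 118.71 = 17.9 g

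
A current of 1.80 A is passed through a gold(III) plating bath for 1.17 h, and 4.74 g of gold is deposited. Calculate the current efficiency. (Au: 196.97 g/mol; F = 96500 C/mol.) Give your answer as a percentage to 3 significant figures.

Q = 1.80 × 4212 = 7582 C
n(e⁻) = 7582 / 96500 = 0.07857 mol
Au³⁺ + 3e⁻ → Au, so theoretical n(Au) = 0.02619 mol → 5.159 g
Efficiency = 4.74 / 5.159 = 0.9188 = 91.9%

91.9%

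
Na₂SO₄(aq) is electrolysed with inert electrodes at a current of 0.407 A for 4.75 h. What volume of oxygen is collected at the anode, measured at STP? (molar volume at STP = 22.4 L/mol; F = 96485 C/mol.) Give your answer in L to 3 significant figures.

Q = It = 0.407 × 17100 = 6960 C
n(e⁻) = Q/F = 6960/96485 = 0.07214 mol
2H₂O → O₂ + 4H⁺ + 4e⁻, so n(O₂) = 0.07214 / 4 = 0.01804 mol
V = 0.01804 × 22.4 = 0.4041 L

0.404 L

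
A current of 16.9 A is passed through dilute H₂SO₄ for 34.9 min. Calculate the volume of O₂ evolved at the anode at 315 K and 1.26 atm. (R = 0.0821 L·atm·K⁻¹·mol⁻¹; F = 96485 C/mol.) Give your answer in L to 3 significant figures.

Charge passed = 16.9 × 2094 = 35390 C
n(e⁻) = Q/F = 35390/96485 = 0.3668 mol
2H₂O → O₂ + 4H⁺ + 4e⁻, so n(O₂) = 0.3668 / 4 = 0.09170 mol
V = nRT/P = 0.09170 × 0.0821 × 315 / 1.26 = 1.882 L

1.88 L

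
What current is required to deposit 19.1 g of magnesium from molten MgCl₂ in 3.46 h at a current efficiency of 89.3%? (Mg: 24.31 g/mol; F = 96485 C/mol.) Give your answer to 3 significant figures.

13.6 A

n(Mg) = 19.1 / 24.31 = 0.7857 mol
Mg²⁺ + 2e⁻ → Mg, so n(e⁻) = 2 × 0.7857 = 1.571 mol
Q = 1.571 × 96485 / 0.893 = 1.697×10^5 C
I = Q / t = 1.697×10^5 / 12456 s = 13.6 A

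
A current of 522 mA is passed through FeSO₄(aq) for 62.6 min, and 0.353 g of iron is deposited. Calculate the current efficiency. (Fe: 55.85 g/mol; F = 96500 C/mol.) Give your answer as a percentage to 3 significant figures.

62.2%

Q = 0.522 × 3756 = 1961 C
n(e⁻) = 1961 / 96500 = 0.02032 mol
Fe²⁺ + 2e⁻ → Fe, so theoretical n(Fe) = 0.01016 mol → 0.5674 g
Efficiency = 0.353 / 0.5674 = 0.6221 = 62.2%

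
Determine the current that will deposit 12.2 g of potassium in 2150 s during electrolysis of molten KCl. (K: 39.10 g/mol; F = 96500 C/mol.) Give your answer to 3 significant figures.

14.0 A

n(K) = 12.2 / 39.10 = 0.3120 mol
K⁺ + e⁻ → K, so n(e⁻) = 0.3120 mol
Q = 0.3120 × 96500 = 30110 C
I = Q / t = 30110 / 2150 s = 14.0 A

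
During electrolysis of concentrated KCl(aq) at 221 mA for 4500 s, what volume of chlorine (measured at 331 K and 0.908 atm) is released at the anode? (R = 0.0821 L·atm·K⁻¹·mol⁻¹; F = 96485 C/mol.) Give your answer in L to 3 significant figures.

Charge passed = 0.221 × 4500 = 994.5 C
Moles of electrons = 994.5 / 96485 = 0.01031 mol
2Cl⁻ → Cl₂ + 2e⁻, so n(Cl₂) = 0.01031 / 2 = 0.005155 mol
V = nRT/P = 0.005155 × 0.0821 × 331 / 0.908 = 0.1543 L

0.154 L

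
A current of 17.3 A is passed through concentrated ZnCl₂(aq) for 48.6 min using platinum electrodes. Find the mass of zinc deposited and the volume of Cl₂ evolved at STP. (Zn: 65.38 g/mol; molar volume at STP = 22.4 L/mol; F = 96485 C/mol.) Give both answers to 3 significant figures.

17.1 g Zn; 5.86 L Cl₂

Q = 17.3 × 2916 = 50450 C; n(e⁻) = 50450 / 96485 = 0.5229 mol
Cathode: Zn²⁺ + 2e⁻ → Zn → n(Zn) = 0.5229/2 = 0.2615 mol → 17.1 g
Anode: 2Cl⁻ → Cl₂ + 2e⁻ → n(Cl₂) = 0.5229/2 = 0.2615 mol → 5.86 L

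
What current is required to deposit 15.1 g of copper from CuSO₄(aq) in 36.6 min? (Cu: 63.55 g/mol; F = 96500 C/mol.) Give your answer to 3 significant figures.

n(Cu) = 15.1 / 63.55 = 0.2376 mol
Cu²⁺ + 2e⁻ → Cu, so n(e⁻) = 2 × 0.2376 = 0.4752 mol
Q = 0.4752 × 96500 = 45860 C
I = Q / t = 45860 / 2196 s = 20.9 A

20.9 A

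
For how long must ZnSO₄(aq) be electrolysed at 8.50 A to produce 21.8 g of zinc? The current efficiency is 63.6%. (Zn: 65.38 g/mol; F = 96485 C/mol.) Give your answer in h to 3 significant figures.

3.31 h

n(Zn) = 21.8 / 65.38 = 0.3334 mol
Zn²⁺ + 2e⁻ → Zn, so n(e⁻) = 2 × 0.3334 = 0.6668 mol
Q = 0.6668 × 96485 / 0.636 = 1.012×10^5 C
t = Q / I = 1.012×10^5 / 8.50 = 11910 s = 3.31 h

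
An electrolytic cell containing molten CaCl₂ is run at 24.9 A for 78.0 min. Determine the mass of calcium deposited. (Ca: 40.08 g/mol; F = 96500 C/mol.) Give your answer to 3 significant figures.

24.2 g

Charge passed = 24.9 × 4680 = 1.165×10^5 C
Moles of electrons = 1.165×10^5 / 96500 = 1.207 mol
Ca²⁺ + 2e⁻ → Ca, so n(Ca) = 1.207 / 2 = 0.6035 mol
m = 0.6035 × 40.08 = 24.2 g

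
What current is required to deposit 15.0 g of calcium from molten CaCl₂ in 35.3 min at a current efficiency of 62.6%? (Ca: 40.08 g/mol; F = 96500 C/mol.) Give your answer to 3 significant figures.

n(Ca) = 15.0 / 40.08 = 0.3743 mol
Ca²⁺ + 2e⁻ → Ca, so n(e⁻) = 2 × 0.3743 = 0.7486 mol
Q = 0.7486 × 96500 / 0.626 = 1.154×10^5 C
I = Q / t = 1.154×10^5 / 2118 s = 54.5 A

54.5 A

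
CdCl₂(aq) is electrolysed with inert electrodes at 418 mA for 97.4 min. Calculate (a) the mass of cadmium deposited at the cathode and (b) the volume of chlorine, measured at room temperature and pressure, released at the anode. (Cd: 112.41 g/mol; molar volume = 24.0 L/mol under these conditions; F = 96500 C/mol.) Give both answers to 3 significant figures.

1.42 g Cd; 0.304 L Cl₂

Q = 0.418 × 5844 = 2443 C; n(e⁻) = 2443 / 96500 = 0.02532 mol
Cathode: Cd²⁺ + 2e⁻ → Cd → n(Cd) = 0.02532/2 = 0.01266 mol → 1.42 g
Anode: 2Cl⁻ → Cl₂ + 2e⁻ → n(Cl₂) = 0.02532/2 = 0.01266 mol → 0.304 L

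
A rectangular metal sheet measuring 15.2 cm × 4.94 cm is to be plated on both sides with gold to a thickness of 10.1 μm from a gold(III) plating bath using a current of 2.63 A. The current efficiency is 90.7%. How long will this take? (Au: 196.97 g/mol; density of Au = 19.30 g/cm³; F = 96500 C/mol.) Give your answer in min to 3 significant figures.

30.1 min

Plated area = 2 × 15.2 × 4.94 = 150.2 cm²
Volume = 150.2 × 10.1×10⁻⁴ cm = 0.1517 cm³
m(Au) = 0.1517 × 19.30 = 2.928 g
n(Au) = 2.928 / 196.97 = 0.01487 mol; n(e⁻) = 3 × 0.01487 = 0.04461 mol
Q = 0.04461 × 96500 / 0.907 = 4746 C
t = 4746 / 2.63 = 1805 s = 30.1 min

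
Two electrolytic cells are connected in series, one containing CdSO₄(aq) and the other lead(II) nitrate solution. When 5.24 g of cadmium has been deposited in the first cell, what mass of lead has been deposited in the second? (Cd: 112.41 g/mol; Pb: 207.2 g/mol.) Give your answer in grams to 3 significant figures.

9.66 g

n(Cd) = 5.24 / 112.41 = 0.04662 mol
Cd²⁺ + 2e⁻ → Cd, so n(e⁻) = 2 × 0.04662 = 0.09324 mol
Same current for the same time ⇒ same n(e⁻) = 0.09324 mol in both cells.
Pb²⁺ + 2e⁻ → Pb, so n(Pb) = 0.09324 / 2 = 0.04662 mol
m(Pb) = 0.04662 × 207.2 = 9.66 g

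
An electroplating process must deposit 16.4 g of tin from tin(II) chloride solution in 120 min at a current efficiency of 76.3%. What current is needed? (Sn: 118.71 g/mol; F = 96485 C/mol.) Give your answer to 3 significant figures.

n(Sn) = 16.4 / 118.71 = 0.1382 mol
Sn²⁺ + 2e⁻ → Sn, so n(e⁻) = 2 × 0.1382 = 0.2764 mol
Q = 0.2764 × 96485 / 0.763 = 34950 C
I = Q / t = 34950 / 7200 s = 4.85 A

4.85 A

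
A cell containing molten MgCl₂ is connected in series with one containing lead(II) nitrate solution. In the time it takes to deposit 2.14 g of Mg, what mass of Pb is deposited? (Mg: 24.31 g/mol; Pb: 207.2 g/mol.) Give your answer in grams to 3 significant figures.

18.2 g

n(Mg) = 2.14 / 24.31 = 0.08803 mol
Mg²⁺ + 2e⁻ → Mg, so n(e⁻) = 2 × 0.08803 = 0.1761 mol
The cells are in series, so the same charge (and hence the same n(e⁻) = 0.1761 mol) passes through both.
Pb²⁺ + 2e⁻ → Pb, so n(Pb) = 0.1761 / 2 = 0.08805 mol
m(Pb) = 0.08805 × 207.2 = 18.2 g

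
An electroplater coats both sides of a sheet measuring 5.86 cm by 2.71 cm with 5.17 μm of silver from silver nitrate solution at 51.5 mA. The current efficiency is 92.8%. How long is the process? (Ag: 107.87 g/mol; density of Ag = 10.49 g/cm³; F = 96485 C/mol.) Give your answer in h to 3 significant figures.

Plated area = 2 × 5.86 × 2.71 = 31.76 cm²
Volume = 31.76 × 5.17×10⁻⁴ cm = 0.01642 cm³
m(Ag) = 0.01642 × 10.49 = 0.1722 g
n(Ag) = 0.1722 / 107.87 = 0.001596 mol; n(e⁻) = 0.001596 mol
Q = 0.001596 × 96485 / 0.928 = 165.9 C
t = 165.9 / 0.0515 = 3221 s = 0.895 h

0.895 h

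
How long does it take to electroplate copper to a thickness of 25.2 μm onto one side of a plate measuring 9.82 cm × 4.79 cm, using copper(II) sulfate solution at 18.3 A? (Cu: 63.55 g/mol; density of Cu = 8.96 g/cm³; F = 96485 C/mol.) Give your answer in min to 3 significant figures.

2.94 min

Plated area = 9.82 × 4.79 = 47.04 cm²
Volume = 47.04 × 25.2×10⁻⁴ cm = 0.1185 cm³
m(Cu) = 0.1185 × 8.96 = 1.062 g
n(Cu) = 1.062 / 63.55 = 0.01671 mol; n(e⁻) = 2 × 0.01671 = 0.03342 mol
Q = 0.03342 × 96485 = 3225 C
t = 3225 / 18.3 = 176.2 s = 2.94 min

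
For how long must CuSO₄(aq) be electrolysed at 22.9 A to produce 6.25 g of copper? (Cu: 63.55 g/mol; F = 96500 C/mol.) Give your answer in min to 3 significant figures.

13.8 min

n(Cu) = 6.25 / 63.55 = 0.09835 mol
Cu²⁺ + 2e⁻ → Cu, so n(e⁻) = 2 × 0.09835 = 0.1967 mol
Q = 0.1967 × 96500 = 18980 C
t = Q / I = 18980 / 22.9 = 828.8 s = 13.8 min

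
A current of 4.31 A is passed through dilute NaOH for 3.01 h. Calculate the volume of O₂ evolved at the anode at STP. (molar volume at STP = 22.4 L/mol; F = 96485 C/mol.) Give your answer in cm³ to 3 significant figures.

2710 cm³

Q = 4.31 A × 10836 s = 46700 C
n(e⁻) = 46700 / 96485 = 0.4840 mol
2H₂O → O₂ + 4H⁺ + 4e⁻, so n(O₂) = 0.4840 / 4 = 0.1210 mol
V = 0.1210 × 22.4 = 2.710 L
= 2710 cm³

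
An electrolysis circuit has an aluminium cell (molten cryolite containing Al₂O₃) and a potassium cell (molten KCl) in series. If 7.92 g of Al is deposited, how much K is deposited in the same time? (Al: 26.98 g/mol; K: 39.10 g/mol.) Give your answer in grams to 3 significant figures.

n(Al) = 7.92 / 26.98 = 0.2936 mol
Al³⁺ + 3e⁻ → Al, so n(e⁻) = 3 × 0.2936 = 0.8808 mol
In series, the same 0.8808 mol of electrons flows through the second cell.
K⁺ + e⁻ → K, so n(K) = 0.8808 mol
m(K) = 0.8808 × 39.10 = 34.4 g

34.4 g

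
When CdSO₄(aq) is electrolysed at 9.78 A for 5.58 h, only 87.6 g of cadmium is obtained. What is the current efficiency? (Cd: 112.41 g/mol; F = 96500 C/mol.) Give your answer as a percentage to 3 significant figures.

Q = 9.78 × 20088 = 1.965×10^5 C
n(e⁻) = 1.965×10^5 / 96500 = 2.036 mol
Cd²⁺ + 2e⁻ → Cd, so theoretical n(Cd) = 1.018 mol → 114.4 g
Efficiency = 87.6 / 114.4 = 0.7657 = 76.6%

76.6%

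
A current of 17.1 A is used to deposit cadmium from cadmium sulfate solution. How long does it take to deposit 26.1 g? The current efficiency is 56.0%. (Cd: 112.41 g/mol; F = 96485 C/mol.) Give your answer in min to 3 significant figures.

n(Cd) = 26.1 / 112.41 = 0.2322 mol
Cd²⁺ + 2e⁻ → Cd, so n(e⁻) = 2 × 0.2322 = 0.4644 mol
Q = 0.4644 × 96485 / 0.560 = 80010 C
t = Q / I = 80010 / 17.1 = 4679 s = 78.0 min

78.0 min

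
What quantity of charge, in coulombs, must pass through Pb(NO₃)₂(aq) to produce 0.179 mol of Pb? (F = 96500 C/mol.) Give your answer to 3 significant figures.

34500 C

Pb²⁺ + 2e⁻ → Pb, so n(e⁻) = 2 × 0.179 = 0.3580 mol
Q = 0.3580 × 96500 = 34550 C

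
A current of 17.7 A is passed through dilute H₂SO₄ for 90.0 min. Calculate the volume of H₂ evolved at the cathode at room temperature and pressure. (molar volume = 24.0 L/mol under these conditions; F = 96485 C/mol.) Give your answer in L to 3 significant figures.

Q = 17.7 A × 5400 s = 95580 C
Moles of electrons = 95580 / 96485 = 0.9906 mol
2H⁺ + 2e⁻ → H₂, so n(H₂) = 0.9906 / 2 = 0.4953 mol
V = 0.4953 × 24.0 = 11.89 L

11.9 L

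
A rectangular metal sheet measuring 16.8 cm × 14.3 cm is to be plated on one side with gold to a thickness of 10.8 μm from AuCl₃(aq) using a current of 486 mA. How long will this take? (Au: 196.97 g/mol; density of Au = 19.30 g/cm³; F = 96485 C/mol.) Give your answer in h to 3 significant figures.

4.21 h

Plated area = 16.8 × 14.3 = 240.2 cm²
Volume = 240.2 × 10.8×10⁻⁴ cm = 0.2594 cm³
m(Au) = 0.2594 × 19.30 = 5.006 g
n(Au) = 5.006 / 196.97 = 0.02542 mol; n(e⁻) = 3 × 0.02542 = 0.07626 mol
Q = 0.07626 × 96485 = 7358 C
t = 7358 / 0.486 = 15140 s = 4.21 h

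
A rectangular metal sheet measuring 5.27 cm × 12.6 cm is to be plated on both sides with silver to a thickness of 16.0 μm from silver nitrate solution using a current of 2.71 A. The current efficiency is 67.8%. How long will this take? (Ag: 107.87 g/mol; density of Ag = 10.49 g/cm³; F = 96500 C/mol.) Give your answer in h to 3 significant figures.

Plated area = 2 × 5.27 × 12.6 = 132.8 cm²
Volume = 132.8 × 16.0×10⁻⁴ cm = 0.2125 cm³
m(Ag) = 0.2125 × 10.49 = 2.229 g
n(Ag) = 2.229 / 107.87 = 0.02066 mol; n(e⁻) = 0.02066 mol
Q = 0.02066 × 96500 / 0.678 = 2941 C
t = 2941 / 2.71 = 1085 s = 0.301 h

0.301 h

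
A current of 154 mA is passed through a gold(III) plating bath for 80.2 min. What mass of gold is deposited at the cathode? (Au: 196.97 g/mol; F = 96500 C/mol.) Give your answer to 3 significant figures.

Q = 0.154 A × 4812 s = 741.0 C
n(e⁻) = Q/F = 741.0/96500 = 0.007679 mol
Au³⁺ + 3e⁻ → Au, so n(Au) = 0.007679 / 3 = 0.002560 mol
m = 0.002560 × 196.97 = 0.504 g

0.504 g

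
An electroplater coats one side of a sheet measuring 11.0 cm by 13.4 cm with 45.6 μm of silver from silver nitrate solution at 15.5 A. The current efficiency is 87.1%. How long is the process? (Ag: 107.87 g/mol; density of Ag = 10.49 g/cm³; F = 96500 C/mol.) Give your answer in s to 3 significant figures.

Plated area = 11.0 × 13.4 = 147.4 cm²
Volume = 147.4 × 45.6×10⁻⁴ cm = 0.6721 cm³
m(Ag) = 0.6721 × 10.49 = 7.050 g
n(Ag) = 7.050 / 107.87 = 0.06536 mol; n(e⁻) = 0.06536 mol
Q = 0.06536 × 96500 / 0.871 = 7241 C
t = 7241 / 15.5 = 467.2 s

467 s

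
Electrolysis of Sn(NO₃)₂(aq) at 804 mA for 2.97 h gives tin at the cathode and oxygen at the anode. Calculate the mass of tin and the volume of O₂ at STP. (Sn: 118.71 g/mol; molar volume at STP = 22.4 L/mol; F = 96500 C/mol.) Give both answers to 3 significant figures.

Q = 0.804 × 10692 = 8596 C; n(e⁻) = 8596 / 96500 = 0.08908 mol
Cathode: Sn²⁺ + 2e⁻ → Sn → n(Sn) = 0.08908/2 = 0.04454 mol → 5.29 g
Anode: 2H₂O → O₂ + 4H⁺ + 4e⁻ → n(O₂) = 0.08908/4 = 0.02227 mol → 0.499 L

5.29 g Sn; 0.499 L O₂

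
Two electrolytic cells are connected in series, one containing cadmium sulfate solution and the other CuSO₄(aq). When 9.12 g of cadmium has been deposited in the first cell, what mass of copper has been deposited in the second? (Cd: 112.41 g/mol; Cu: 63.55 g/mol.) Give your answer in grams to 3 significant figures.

5.16 g

n(Cd) = 9.12 / 112.41 = 0.08113 mol
Cd²⁺ + 2e⁻ → Cd, so n(e⁻) = 2 × 0.08113 = 0.1623 mol
The cells are in series, so the same charge (and hence the same n(e⁻) = 0.1623 mol) passes through both.
Cu²⁺ + 2e⁻ → Cu, so n(Cu) = 0.1623 / 2 = 0.08115 mol
m(Cu) = 0.08115 × 63.55 = 5.16 g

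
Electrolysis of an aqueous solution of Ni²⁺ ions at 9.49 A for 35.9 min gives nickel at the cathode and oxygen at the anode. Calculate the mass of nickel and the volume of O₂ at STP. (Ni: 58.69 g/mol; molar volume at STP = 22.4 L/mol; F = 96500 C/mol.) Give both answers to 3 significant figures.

Q = 9.49 × 2154 = 20440 C; n(e⁻) = 20440 / 96500 = 0.2118 mol
Cathode: Ni²⁺ + 2e⁻ → Ni → n(Ni) = 0.2118/2 = 0.1059 mol → 6.22 g
Anode: 2H₂O → O₂ + 4H⁺ + 4e⁻ → n(O₂) = 0.2118/4 = 0.05295 mol → 1.19 L

6.22 g Ni; 1.19 L O₂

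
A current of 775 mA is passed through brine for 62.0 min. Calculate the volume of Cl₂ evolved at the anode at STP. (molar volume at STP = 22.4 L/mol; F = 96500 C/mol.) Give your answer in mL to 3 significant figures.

Charge passed = 0.775 × 3720 = 2883 C
n(e⁻) = 2883 / 96500 = 0.02988 mol
2Cl⁻ → Cl₂ + 2e⁻, so n(Cl₂) = 0.02988 / 2 = 0.01494 mol
V = 0.01494 × 22.4 = 0.3347 L
= 335 mL

335 mL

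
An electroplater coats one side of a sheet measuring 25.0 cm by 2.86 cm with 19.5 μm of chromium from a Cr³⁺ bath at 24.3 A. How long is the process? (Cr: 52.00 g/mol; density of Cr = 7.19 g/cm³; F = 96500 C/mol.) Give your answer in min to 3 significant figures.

Plated area = 25.0 × 2.86 = 71.50 cm²
Volume = 71.50 × 19.5×10⁻⁴ cm = 0.1394 cm³
m(Cr) = 0.1394 × 7.19 = 1.002 g
n(Cr) = 1.002 / 52.00 = 0.01927 mol; n(e⁻) = 3 × 0.01927 = 0.05781 mol
Q = 0.05781 × 96500 = 5579 C
t = 5579 / 24.3 = 229.6 s = 3.83 min

3.83 min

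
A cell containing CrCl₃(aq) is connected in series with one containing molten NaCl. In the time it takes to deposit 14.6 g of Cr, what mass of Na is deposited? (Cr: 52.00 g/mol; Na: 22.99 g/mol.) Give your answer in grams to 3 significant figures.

n(Cr) = 14.6 / 52.00 = 0.2808 mol
Cr³⁺ + 3e⁻ → Cr, so n(e⁻) = 3 × 0.2808 = 0.8424 mol
Same current for the same time ⇒ same n(e⁻) = 0.8424 mol in both cells.
Na⁺ + e⁻ → Na, so n(Na) = 0.8424 mol
m(Na) = 0.8424 × 22.99 = 19.4 g

19.4 g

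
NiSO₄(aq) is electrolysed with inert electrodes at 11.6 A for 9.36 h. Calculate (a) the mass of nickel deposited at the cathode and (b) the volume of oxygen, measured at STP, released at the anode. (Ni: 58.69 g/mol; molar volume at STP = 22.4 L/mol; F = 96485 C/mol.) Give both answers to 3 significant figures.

119 g Ni; 22.7 L O₂

Q = 11.6 × 33696 = 3.909×10^5 C; n(e⁻) = 3.909×10^5 / 96485 = 4.051 mol
Cathode: Ni²⁺ + 2e⁻ → Ni → n(Ni) = 4.051/2 = 2.026 mol → 119 g
Anode: 2H₂O → O₂ + 4H⁺ + 4e⁻ → n(O₂) = 4.051/4 = 1.013 mol → 22.7 L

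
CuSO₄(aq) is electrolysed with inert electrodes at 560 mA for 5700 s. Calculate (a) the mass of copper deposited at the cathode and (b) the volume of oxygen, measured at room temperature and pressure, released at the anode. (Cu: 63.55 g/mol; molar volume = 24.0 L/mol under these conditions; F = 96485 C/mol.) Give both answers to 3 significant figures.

Q = 0.560 × 5700 = 3192 C; n(e⁻) = 3192 / 96485 = 0.03308 mol
Cathode: Cu²⁺ + 2e⁻ → Cu → n(Cu) = 0.03308/2 = 0.01654 mol → 1.05 g
Anode: 2H₂O → O₂ + 4H⁺ + 4e⁻ → n(O₂) = 0.03308/4 = 0.008270 mol → 0.198 L

1.05 g Cu; 0.198 L O₂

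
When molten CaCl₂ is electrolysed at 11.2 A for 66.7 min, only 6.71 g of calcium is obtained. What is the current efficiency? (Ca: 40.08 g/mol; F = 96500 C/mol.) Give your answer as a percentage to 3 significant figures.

Q = 11.2 × 4002 = 44820 C
n(e⁻) = 44820 / 96500 = 0.4645 mol
Ca²⁺ + 2e⁻ → Ca, so theoretical n(Ca) = 0.2323 mol → 9.311 g
Efficiency = 6.71 / 9.311 = 0.7207 = 72.1%

72.1%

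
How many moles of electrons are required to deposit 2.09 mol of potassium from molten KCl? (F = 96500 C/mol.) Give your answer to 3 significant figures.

2.09 mol

K⁺ + e⁻ → K, so n(e⁻) = 1 × 2.09 = 2.090 mol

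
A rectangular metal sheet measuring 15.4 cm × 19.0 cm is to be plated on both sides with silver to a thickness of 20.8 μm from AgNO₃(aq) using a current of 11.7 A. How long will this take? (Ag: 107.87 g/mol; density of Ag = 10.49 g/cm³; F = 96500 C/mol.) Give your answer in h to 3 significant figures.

Plated area = 2 × 15.4 × 19.0 = 585.2 cm²
Volume = 585.2 × 20.8×10⁻⁴ cm = 1.217 cm³
m(Ag) = 1.217 × 10.49 = 12.77 g
n(Ag) = 12.77 / 107.87 = 0.1184 mol; n(e⁻) = 0.1184 mol
Q = 0.1184 × 96500 = 11430 C
t = 11430 / 11.7 = 976.9 s = 0.271 h

0.271 h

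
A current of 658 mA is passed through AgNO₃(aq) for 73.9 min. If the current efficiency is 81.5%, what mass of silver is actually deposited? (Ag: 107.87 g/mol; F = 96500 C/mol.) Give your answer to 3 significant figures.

Q = 0.658 × 4434 = 2918 C
n(e⁻) = 2918 / 96500 = 0.03024 mol
Ag⁺ + e⁻ → Ag, so theoretical m(Ag) = 0.03024 × 107.87 = 3.262 g
Actual mass = 81.5% × 3.262 = 2.66 g

2.66 g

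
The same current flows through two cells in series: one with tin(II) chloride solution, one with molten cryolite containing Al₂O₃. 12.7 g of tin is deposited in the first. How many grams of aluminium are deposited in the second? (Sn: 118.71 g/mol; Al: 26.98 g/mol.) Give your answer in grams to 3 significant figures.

1.92 g

n(Sn) = 12.7 / 118.71 = 0.1070 mol
Sn²⁺ + 2e⁻ → Sn, so n(e⁻) = 2 × 0.1070 = 0.2140 mol
Since the cells are in series, n(e⁻) in the Al cell is also 0.2140 mol.
Al³⁺ + 3e⁻ → Al, so n(Al) = 0.2140 / 3 = 0.07133 mol
m(Al) = 0.07133 × 26.98 = 1.92 g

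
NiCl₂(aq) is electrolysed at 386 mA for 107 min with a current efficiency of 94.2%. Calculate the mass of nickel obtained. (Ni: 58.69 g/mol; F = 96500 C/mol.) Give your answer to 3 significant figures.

0.710 g

Q = 0.386 × 6420 = 2478 C
n(e⁻) = 2478 / 96500 = 0.02568 mol
Ni²⁺ + 2e⁻ → Ni, so theoretical m(Ni) = 0.01284 × 58.69 = 0.7536 g
Actual mass = 94.2% × 0.7536 = 0.710 g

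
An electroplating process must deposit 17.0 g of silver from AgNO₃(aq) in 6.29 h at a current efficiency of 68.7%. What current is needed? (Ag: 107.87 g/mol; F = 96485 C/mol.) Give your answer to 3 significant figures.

n(Ag) = 17.0 / 107.87 = 0.1576 mol
Ag⁺ + e⁻ → Ag, so n(e⁻) = 0.1576 mol
Q = 0.1576 × 96485 / 0.687 = 22130 C
I = Q / t = 22130 / 22644 s = 0.977 A

0.977 A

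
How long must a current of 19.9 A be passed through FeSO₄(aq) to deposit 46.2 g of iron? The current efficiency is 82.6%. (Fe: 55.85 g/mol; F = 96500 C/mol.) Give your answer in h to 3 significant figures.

2.70 h

n(Fe) = 46.2 / 55.85 = 0.8272 mol
Fe²⁺ + 2e⁻ → Fe, so n(e⁻) = 2 × 0.8272 = 1.654 mol
Q = 1.654 × 96500 / 0.826 = 1.932×10^5 C
t = Q / I = 1.932×10^5 / 19.9 = 9709 s = 2.70 h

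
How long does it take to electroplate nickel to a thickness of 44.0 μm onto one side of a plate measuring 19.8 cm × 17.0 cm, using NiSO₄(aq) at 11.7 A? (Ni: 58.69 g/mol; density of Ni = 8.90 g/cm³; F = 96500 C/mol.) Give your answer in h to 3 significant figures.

1.03 h

Plated area = 19.8 × 17.0 = 336.6 cm²
Volume = 336.6 × 44.0×10⁻⁴ cm = 1.481 cm³
m(Ni) = 1.481 × 8.90 = 13.18 g
n(Ni) = 13.18 / 58.69 = 0.2246 mol; n(e⁻) = 2 × 0.2246 = 0.4492 mol
Q = 0.4492 × 96500 = 43350 C
t = 43350 / 11.7 = 3705 s = 1.03 h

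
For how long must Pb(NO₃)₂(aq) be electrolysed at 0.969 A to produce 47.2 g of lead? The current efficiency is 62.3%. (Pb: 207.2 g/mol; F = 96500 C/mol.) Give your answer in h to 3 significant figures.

20.2 h

n(Pb) = 47.2 / 207.2 = 0.2278 mol
Pb²⁺ + 2e⁻ → Pb, so n(e⁻) = 2 × 0.2278 = 0.4556 mol
Q = 0.4556 × 96500 / 0.623 = 70570 C
t = Q / I = 70570 / 0.969 = 72830 s = 20.2 h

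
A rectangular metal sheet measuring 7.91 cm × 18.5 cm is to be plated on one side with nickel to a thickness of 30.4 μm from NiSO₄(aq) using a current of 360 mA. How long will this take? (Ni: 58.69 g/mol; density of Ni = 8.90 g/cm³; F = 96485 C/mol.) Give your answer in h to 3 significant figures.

Plated area = 7.91 × 18.5 = 146.3 cm²
Volume = 146.3 × 30.4×10⁻⁴ cm = 0.4448 cm³
m(Ni) = 0.4448 × 8.90 = 3.959 g
n(Ni) = 3.959 / 58.69 = 0.06746 mol; n(e⁻) = 2 × 0.06746 = 0.1349 mol
Q = 0.1349 × 96485 = 13020 C
t = 13020 / 0.360 = 36170 s = 10.0 h

10.0 h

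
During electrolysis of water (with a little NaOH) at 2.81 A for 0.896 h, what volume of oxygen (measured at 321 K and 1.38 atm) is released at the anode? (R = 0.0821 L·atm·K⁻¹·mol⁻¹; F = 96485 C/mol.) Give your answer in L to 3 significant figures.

Charge passed = 2.81 × 3225.6 = 9064 C
n(e⁻) = 9064 / 96485 = 0.09394 mol
2H₂O → O₂ + 4H⁺ + 4e⁻, so n(O₂) = 0.09394 / 4 = 0.02349 mol
V = nRT/P = 0.02349 × 0.0821 × 321 / 1.38 = 0.4486 L

0.449 L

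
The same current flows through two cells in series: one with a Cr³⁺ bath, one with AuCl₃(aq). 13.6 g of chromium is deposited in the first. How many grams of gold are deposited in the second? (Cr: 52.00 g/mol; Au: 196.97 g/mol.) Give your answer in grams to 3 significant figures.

n(Cr) = 13.6 / 52.00 = 0.2615 mol
Cr³⁺ + 3e⁻ → Cr, so n(e⁻) = 3 × 0.2615 = 0.7845 mol
The cells are in series, so the same charge (and hence the same n(e⁻) = 0.7845 mol) passes through both.
Au³⁺ + 3e⁻ → Au, so n(Au) = 0.7845 / 3 = 0.2615 mol
m(Au) = 0.2615 × 196.97 = 51.5 g

51.5 g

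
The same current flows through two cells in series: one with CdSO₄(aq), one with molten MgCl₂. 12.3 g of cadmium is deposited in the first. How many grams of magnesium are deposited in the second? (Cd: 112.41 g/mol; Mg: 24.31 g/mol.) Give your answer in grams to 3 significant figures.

2.66 g

n(Cd) = 12.3 / 112.41 = 0.1094 mol
Cd²⁺ + 2e⁻ → Cd, so n(e⁻) = 2 × 0.1094 = 0.2188 mol
Same current for the same time ⇒ same n(e⁻) = 0.2188 mol in both cells.
Mg²⁺ + 2e⁻ → Mg, so n(Mg) = 0.2188 / 2 = 0.1094 mol
m(Mg) = 0.1094 × 24.31 = 2.66 g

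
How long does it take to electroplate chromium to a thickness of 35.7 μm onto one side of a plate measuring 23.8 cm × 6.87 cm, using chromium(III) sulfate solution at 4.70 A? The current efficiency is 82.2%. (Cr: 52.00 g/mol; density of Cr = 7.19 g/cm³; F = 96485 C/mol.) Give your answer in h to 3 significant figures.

Plated area = 23.8 × 6.87 = 163.5 cm²
Volume = 163.5 × 35.7×10⁻⁴ cm = 0.5837 cm³
m(Cr) = 0.5837 × 7.19 = 4.197 g
n(Cr) = 4.197 / 52.00 = 0.08071 mol; n(e⁻) = 3 × 0.08071 = 0.2421 mol
Q = 0.2421 × 96485 / 0.822 = 28420 C
t = 28420 / 4.70 = 6047 s = 1.68 h

1.68 h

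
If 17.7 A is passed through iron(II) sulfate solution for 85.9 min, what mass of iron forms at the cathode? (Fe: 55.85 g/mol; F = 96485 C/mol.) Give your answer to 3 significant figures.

Charge passed = 17.7 × 5154 = 91230 C
n(e⁻) = 91230 / 96485 = 0.9455 mol
Fe²⁺ + 2e⁻ → Fe, so n(Fe) = 0.9455 / 2 = 0.4728 mol
m = 0.4728 × 55.85 = 26.4 g

26.4 g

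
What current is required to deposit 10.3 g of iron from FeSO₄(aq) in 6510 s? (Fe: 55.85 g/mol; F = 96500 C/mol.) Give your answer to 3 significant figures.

n(Fe) = 10.3 / 55.85 = 0.1844 mol
Fe²⁺ + 2e⁻ → Fe, so n(e⁻) = 2 × 0.1844 = 0.3688 mol
Q = 0.3688 × 96500 = 35590 C
I = Q / t = 35590 / 6510 s = 5.47 A

5.47 A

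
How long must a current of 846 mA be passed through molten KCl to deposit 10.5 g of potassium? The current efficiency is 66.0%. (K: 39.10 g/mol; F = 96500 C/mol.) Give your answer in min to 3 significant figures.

n(K) = 10.5 / 39.10 = 0.2685 mol
K⁺ + e⁻ → K, so n(e⁻) = 0.2685 mol
Q = 0.2685 × 96500 / 0.660 = 39260 C
t = Q / I = 39260 / 0.846 = 46410 s = 774 min

774 min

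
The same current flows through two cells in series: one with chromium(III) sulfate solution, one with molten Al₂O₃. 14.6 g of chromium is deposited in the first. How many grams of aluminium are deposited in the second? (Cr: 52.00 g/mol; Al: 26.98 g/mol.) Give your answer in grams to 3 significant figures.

n(Cr) = 14.6 / 52.00 = 0.2808 mol
Cr³⁺ + 3e⁻ → Cr, so n(e⁻) = 3 × 0.2808 = 0.8424 mol
Since the cells are in series, n(e⁻) in the Al cell is also 0.8424 mol.
Al³⁺ + 3e⁻ → Al, so n(Al) = 0.8424 / 3 = 0.2808 mol
m(Al) = 0.2808 × 26.98 = 7.58 g

7.58 g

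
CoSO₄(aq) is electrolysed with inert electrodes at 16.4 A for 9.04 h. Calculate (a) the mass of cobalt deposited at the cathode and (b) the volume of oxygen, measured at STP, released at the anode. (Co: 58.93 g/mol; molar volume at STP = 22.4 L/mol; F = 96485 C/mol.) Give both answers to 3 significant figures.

163 g Co; 31.0 L O₂

Q = 16.4 × 32544 = 5.337×10^5 C; n(e⁻) = 5.337×10^5 / 96485 = 5.531 mol
Cathode: Co²⁺ + 2e⁻ → Co → n(Co) = 5.531/2 = 2.766 mol → 163 g
Anode: 2H₂O → O₂ + 4H⁺ + 4e⁻ → n(O₂) = 5.531/4 = 1.383 mol → 31.0 L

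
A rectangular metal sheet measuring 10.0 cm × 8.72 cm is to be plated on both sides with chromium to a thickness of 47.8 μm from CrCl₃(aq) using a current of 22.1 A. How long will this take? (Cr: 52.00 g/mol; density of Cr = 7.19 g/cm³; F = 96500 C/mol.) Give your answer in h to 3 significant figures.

Plated area = 2 × 10.0 × 8.72 = 174.4 cm²
Volume = 174.4 × 47.8×10⁻⁴ cm = 0.8336 cm³
m(Cr) = 0.8336 × 7.19 = 5.994 g
n(Cr) = 5.994 / 52.00 = 0.1153 mol; n(e⁻) = 3 × 0.1153 = 0.3459 mol
Q = 0.3459 × 96500 = 33380 C
t = 33380 / 22.1 = 1510 s = 0.419 h

0.419 h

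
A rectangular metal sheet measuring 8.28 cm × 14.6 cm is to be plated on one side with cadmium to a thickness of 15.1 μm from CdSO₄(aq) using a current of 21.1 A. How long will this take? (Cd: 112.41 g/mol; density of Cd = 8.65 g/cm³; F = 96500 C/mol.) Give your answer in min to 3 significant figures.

2.14 min

Plated area = 8.28 × 14.6 = 120.9 cm²
Volume = 120.9 × 15.1×10⁻⁴ cm = 0.1826 cm³
m(Cd) = 0.1826 × 8.65 = 1.579 g
n(Cd) = 1.579 / 112.41 = 0.01405 mol; n(e⁻) = 2 × 0.01405 = 0.02810 mol
Q = 0.02810 × 96500 = 2712 C
t = 2712 / 21.1 = 128.5 s = 2.14 min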